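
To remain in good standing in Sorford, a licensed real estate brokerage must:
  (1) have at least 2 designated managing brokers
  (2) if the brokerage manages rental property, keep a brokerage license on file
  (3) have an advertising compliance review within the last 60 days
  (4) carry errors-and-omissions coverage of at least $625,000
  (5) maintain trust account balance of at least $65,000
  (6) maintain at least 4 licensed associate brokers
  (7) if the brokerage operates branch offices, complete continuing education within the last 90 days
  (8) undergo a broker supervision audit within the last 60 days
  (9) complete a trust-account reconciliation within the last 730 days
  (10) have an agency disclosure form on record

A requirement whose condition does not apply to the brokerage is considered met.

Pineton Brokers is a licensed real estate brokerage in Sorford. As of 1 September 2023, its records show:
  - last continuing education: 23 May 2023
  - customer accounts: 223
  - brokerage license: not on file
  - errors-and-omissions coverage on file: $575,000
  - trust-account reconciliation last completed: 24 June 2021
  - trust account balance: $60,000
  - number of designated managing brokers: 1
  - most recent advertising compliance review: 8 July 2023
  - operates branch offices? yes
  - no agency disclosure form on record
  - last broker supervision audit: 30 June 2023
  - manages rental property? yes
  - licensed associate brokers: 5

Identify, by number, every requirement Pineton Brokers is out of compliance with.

1. designated managing brokers 1 < 2 → not met
2. condition 'manages rental property' holds; brokerage license absent → not met
3. advertising compliance review 55 days ago vs limit 60 → met
4. errors-and-omissions coverage $575,000 < $625,000 → not met
5. trust account balance $60,000 < $65,000 → not met
6. licensed associate brokers 5 ≥ 4 → met
7. condition 'operates branch offices' holds; continuing education 101 days ago vs limit 90 → not met
8. broker supervision audit 63 days ago vs limit 60 → not met
9. trust-account reconciliation 799 days ago vs limit 730 → not met
10. agency disclosure form absent → not met
Not met: 1, 2, 4, 5, 7, 8, 9, 10

1, 2, 4, 5, 7, 8, 9, 10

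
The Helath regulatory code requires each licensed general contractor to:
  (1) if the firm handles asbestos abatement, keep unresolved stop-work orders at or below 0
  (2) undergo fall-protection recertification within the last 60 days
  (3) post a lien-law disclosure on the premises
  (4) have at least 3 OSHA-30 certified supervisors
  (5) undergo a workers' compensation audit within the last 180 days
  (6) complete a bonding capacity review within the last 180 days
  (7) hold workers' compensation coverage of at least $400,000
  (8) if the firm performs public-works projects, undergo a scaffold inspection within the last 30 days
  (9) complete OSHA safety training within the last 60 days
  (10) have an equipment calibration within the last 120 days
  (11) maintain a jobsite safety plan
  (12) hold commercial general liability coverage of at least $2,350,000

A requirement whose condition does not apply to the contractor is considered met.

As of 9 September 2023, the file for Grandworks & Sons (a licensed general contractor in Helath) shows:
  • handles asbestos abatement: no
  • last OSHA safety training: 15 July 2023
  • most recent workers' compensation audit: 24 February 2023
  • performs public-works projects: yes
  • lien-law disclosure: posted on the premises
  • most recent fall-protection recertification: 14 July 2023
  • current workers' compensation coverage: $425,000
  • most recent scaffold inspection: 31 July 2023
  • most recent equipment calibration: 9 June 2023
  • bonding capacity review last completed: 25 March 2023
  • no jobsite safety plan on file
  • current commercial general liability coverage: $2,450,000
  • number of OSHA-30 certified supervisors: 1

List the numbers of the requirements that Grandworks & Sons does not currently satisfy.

1. condition 'handles asbestos abatement' does not hold → requirement n/a → met
2. fall-protection recertification 57 days ago vs limit 60 → met
3. lien-law disclosure present → met
4. OSHA-30 certified supervisors 1 < 3 → not met
5. workers' compensation audit 197 days ago vs limit 180 → not met
6. bonding capacity review 168 days ago vs limit 180 → met
7. workers' compensation coverage $425,000 ≥ $400,000 → met
8. condition 'performs public-works projects' holds; scaffold inspection 40 days ago vs limit 30 → not met
9. OSHA safety training 56 days ago vs limit 60 → met
10. equipment calibration 92 days ago vs limit 120 → met
11. jobsite safety plan absent → not met
12. commercial general liability coverage $2,450,000 ≥ $2,350,000 → met
Not met: 4, 5, 8, 11

4, 5, 8, 11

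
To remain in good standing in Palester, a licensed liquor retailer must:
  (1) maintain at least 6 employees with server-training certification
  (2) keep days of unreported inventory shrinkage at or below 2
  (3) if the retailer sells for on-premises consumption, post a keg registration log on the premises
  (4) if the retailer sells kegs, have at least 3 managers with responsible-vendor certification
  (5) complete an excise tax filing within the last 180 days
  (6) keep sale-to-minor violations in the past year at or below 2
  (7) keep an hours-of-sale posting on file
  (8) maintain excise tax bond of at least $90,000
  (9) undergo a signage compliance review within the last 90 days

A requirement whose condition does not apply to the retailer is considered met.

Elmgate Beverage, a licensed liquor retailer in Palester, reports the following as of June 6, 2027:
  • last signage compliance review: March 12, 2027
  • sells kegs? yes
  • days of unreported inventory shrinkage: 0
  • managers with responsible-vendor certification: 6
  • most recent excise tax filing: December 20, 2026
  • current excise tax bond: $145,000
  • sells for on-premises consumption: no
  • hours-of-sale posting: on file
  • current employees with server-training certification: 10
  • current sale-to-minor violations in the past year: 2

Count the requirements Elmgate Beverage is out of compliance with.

0

1. employees with server-training certification 10 ≥ 6 → met
2. days of unreported inventory shrinkage 0 ≤ 2 → met
3. condition 'sells for on-premises consumption' does not hold → requirement n/a → met
4. condition 'sells kegs' holds; managers with responsible-vendor certification 6 ≥ 3 → met
5. excise tax filing 168 days ago vs limit 180 → met
6. sale-to-minor violations in the past year 2 ≤ 2 → met
7. hours-of-sale posting present → met
8. excise tax bond $145,000 ≥ $90,000 → met
9. signage compliance review 86 days ago vs limit 90 → met
Not met: 0 of 9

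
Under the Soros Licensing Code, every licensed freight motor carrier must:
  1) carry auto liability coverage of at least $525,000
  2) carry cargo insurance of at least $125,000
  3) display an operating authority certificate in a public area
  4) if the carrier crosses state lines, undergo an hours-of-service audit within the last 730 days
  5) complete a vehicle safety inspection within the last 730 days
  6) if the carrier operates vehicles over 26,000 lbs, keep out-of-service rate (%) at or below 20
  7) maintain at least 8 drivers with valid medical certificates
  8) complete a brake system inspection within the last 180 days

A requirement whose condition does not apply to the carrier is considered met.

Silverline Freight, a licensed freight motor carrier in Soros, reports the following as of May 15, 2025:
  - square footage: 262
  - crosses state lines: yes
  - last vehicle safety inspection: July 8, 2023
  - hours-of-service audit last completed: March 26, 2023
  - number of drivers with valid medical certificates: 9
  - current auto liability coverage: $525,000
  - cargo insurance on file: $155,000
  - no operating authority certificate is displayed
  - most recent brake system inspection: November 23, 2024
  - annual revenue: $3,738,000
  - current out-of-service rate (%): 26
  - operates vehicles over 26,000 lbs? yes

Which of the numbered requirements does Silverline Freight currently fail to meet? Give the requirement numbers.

1. auto liability coverage $525,000 ≥ $525,000 → met
2. cargo insurance $155,000 ≥ $125,000 → met
3. operating authority certificate absent → not met
4. condition 'crosses state lines' holds; hours-of-service audit 781 days ago vs limit 730 → not met
5. vehicle safety inspection 677 days ago vs limit 730 → met
6. condition 'operates vehicles over 26,000 lbs' holds; out-of-service rate (%) 26 > 20 → not met
7. drivers with valid medical certificates 9 ≥ 8 → met
8. brake system inspection 173 days ago vs limit 180 → met
Not met: 3, 4, 6

3, 4, 6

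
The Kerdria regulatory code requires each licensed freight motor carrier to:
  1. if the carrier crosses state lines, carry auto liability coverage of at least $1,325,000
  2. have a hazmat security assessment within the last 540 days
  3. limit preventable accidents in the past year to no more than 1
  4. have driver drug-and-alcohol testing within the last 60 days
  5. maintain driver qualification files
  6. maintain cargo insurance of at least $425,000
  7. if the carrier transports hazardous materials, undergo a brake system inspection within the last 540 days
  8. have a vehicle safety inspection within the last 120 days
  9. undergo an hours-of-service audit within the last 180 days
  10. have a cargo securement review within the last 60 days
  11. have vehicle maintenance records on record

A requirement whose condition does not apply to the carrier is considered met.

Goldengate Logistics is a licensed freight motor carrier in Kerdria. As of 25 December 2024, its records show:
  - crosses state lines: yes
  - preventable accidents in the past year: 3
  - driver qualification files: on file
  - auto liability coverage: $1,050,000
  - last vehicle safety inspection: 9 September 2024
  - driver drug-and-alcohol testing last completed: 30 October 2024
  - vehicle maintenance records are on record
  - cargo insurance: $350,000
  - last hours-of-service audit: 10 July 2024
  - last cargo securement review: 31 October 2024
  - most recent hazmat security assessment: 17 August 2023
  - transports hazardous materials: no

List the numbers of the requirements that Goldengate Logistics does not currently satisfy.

1. condition 'crosses state lines' holds; auto liability coverage $1,050,000 < $1,325,000 → not met
2. hazmat security assessment 496 days ago vs limit 540 → met
3. preventable accidents in the past year 3 > 1 → not met
4. driver drug-and-alcohol testing 56 days ago vs limit 60 → met
5. driver qualification files present → met
6. cargo insurance $350,000 < $425,000 → not met
7. condition 'transports hazardous materials' does not hold → requirement n/a → met
8. vehicle safety inspection 107 days ago vs limit 120 → met
9. hours-of-service audit 168 days ago vs limit 180 → met
10. cargo securement review 55 days ago vs limit 60 → met
11. vehicle maintenance records present → met
Not met: 1, 3, 6

1, 3, 6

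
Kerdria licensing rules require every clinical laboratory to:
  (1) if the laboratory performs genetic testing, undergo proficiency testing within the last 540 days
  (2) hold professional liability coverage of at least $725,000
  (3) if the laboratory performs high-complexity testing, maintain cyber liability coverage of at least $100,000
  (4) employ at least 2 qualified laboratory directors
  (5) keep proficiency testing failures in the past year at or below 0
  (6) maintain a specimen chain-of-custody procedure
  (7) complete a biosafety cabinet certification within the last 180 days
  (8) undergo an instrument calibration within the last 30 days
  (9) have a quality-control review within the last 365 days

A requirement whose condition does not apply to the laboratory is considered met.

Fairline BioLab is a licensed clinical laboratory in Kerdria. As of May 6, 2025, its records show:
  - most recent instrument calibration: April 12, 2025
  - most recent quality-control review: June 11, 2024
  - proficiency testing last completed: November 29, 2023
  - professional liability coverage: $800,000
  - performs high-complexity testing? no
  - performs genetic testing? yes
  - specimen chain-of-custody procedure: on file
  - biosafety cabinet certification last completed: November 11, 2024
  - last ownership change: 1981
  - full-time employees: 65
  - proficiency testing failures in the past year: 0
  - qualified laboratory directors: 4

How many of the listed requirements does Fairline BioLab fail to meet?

1. condition 'performs genetic testing' holds; proficiency testing 524 days ago vs limit 540 → met
2. professional liability coverage $800,000 ≥ $725,000 → met
3. condition 'performs high-complexity testing' does not hold → requirement n/a → met
4. qualified laboratory directors 4 ≥ 2 → met
5. proficiency testing failures in the past year 0 ≤ 0 → met
6. specimen chain-of-custody procedure present → met
7. biosafety cabinet certification 176 days ago vs limit 180 → met
8. instrument calibration 24 days ago vs limit 30 → met
9. quality-control review 329 days ago vs limit 365 → met
Not met: 0 of 9

0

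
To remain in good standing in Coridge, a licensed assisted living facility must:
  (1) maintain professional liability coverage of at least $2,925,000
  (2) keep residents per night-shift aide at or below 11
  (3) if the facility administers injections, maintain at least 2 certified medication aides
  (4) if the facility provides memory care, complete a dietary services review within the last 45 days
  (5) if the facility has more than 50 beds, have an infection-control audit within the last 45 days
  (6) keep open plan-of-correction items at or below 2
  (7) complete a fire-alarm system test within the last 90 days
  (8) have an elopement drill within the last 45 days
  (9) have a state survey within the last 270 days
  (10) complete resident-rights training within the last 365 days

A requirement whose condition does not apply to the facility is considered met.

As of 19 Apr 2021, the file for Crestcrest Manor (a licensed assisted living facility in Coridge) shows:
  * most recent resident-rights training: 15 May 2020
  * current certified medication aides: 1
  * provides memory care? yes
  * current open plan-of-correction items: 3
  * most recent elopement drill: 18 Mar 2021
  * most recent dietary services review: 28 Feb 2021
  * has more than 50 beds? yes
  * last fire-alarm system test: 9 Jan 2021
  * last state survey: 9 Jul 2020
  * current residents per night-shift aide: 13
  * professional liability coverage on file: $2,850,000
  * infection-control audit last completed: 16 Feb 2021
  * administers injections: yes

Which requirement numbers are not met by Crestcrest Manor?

1, 2, 3, 4, 5, 6, 7, 9

1. professional liability coverage $2,850,000 < $2,925,000 → not met
2. residents per night-shift aide 13 > 11 → not met
3. condition 'administers injections' holds; certified medication aides 1 < 2 → not met
4. condition 'provides memory care' holds; dietary services review 50 days ago vs limit 45 → not met
5. condition 'has more than 50 beds' holds; infection-control audit 62 days ago vs limit 45 → not met
6. open plan-of-correction items 3 > 2 → not met
7. fire-alarm system test 100 days ago vs limit 90 → not met
8. elopement drill 32 days ago vs limit 45 → met
9. state survey 284 days ago vs limit 270 → not met
10. resident-rights training 339 days ago vs limit 365 → met
Not met: 1, 2, 3, 4, 5, 6, 7, 9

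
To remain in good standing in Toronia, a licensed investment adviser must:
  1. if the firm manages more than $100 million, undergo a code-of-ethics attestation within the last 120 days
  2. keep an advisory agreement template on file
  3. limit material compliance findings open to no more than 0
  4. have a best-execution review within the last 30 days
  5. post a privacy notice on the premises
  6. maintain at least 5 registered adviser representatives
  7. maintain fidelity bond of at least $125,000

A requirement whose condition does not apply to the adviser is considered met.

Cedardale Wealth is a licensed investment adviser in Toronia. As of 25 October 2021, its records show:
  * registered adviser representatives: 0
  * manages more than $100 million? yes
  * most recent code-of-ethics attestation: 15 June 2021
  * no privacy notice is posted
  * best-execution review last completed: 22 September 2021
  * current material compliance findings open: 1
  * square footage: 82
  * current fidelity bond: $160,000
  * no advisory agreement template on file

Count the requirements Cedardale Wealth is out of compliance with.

6

1. condition 'manages more than $100 million' holds; code-of-ethics attestation 132 days ago vs limit 120 → not met
2. advisory agreement template absent → not met
3. material compliance findings open 1 > 0 → not met
4. best-execution review 33 days ago vs limit 30 → not met
5. privacy notice absent → not met
6. registered adviser representatives 0 < 5 → not met
7. fidelity bond $160,000 ≥ $125,000 → met
Not met: 6 of 7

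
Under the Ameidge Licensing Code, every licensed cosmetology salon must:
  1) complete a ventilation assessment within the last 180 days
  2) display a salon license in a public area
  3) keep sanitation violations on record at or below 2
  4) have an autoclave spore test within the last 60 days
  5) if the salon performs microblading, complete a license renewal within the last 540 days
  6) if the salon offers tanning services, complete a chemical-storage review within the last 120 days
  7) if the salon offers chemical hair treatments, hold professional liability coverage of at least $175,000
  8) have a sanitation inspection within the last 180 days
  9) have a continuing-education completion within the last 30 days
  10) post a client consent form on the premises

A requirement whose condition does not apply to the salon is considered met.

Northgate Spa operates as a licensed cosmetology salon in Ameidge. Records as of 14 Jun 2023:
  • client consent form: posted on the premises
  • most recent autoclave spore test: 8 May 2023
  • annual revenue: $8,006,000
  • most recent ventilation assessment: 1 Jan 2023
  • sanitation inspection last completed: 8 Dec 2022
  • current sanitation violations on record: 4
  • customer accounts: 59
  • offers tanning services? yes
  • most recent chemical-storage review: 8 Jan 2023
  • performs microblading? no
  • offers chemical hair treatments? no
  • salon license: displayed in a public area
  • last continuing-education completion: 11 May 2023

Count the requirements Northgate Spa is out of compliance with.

1. ventilation assessment 164 days ago vs limit 180 → met
2. salon license present → met
3. sanitation violations on record 4 > 2 → not met
4. autoclave spore test 37 days ago vs limit 60 → met
5. condition 'performs microblading' does not hold → requirement n/a → met
6. condition 'offers tanning services' holds; chemical-storage review 157 days ago vs limit 120 → not met
7. condition 'offers chemical hair treatments' does not hold → requirement n/a → met
8. sanitation inspection 188 days ago vs limit 180 → not met
9. continuing-education completion 34 days ago vs limit 30 → not met
10. client consent form present → met
Not met: 4 of 10

4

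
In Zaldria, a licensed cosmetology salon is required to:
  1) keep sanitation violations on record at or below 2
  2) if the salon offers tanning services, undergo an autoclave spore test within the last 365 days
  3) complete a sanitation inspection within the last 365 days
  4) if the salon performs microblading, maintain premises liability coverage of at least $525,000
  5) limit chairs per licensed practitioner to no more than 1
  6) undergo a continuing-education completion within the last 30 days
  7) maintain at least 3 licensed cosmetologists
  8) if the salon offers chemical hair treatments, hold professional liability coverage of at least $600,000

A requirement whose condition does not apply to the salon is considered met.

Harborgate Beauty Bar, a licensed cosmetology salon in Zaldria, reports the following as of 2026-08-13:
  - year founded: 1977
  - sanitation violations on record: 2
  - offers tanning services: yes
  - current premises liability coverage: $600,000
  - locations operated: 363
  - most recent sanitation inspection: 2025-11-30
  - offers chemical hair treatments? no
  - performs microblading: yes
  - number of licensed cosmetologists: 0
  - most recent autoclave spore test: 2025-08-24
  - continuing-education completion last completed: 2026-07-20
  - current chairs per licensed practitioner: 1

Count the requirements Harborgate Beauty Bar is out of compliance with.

1. sanitation violations on record 2 ≤ 2 → met
2. condition 'offers tanning services' holds; autoclave spore test 354 days ago vs limit 365 → met
3. sanitation inspection 256 days ago vs limit 365 → met
4. condition 'performs microblading' holds; premises liability coverage $600,000 ≥ $525,000 → met
5. chairs per licensed practitioner 1 ≤ 1 → met
6. continuing-education completion 24 days ago vs limit 30 → met
7. licensed cosmetologists 0 < 3 → not met
8. condition 'offers chemical hair treatments' does not hold → requirement n/a → met
Not met: 1 of 8

1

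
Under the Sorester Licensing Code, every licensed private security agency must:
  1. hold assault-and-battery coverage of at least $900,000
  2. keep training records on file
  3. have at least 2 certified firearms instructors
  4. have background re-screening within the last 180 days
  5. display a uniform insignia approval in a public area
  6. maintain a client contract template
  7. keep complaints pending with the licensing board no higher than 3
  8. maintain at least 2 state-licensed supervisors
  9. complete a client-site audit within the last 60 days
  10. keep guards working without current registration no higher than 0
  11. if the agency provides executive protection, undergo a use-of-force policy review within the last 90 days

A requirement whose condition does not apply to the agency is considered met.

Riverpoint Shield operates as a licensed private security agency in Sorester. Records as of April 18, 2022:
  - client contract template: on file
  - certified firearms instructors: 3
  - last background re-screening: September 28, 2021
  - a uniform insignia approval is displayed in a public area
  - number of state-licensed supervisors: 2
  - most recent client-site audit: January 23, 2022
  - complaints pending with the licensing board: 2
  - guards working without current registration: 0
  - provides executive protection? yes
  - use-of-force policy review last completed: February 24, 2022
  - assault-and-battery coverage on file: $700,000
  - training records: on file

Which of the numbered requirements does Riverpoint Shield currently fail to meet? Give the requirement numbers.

1, 4, 9

1. assault-and-battery coverage $700,000 < $900,000 → not met
2. training records present → met
3. certified firearms instructors 3 ≥ 2 → met
4. background re-screening 202 days ago vs limit 180 → not met
5. uniform insignia approval present → met
6. client contract template present → met
7. complaints pending with the licensing board 2 ≤ 3 → met
8. state-licensed supervisors 2 ≥ 2 → met
9. client-site audit 85 days ago vs limit 60 → not met
10. guards working without current registration 0 ≤ 0 → met
11. condition 'provides executive protection' holds; use-of-force policy review 53 days ago vs limit 90 → met
Not met: 1, 4, 9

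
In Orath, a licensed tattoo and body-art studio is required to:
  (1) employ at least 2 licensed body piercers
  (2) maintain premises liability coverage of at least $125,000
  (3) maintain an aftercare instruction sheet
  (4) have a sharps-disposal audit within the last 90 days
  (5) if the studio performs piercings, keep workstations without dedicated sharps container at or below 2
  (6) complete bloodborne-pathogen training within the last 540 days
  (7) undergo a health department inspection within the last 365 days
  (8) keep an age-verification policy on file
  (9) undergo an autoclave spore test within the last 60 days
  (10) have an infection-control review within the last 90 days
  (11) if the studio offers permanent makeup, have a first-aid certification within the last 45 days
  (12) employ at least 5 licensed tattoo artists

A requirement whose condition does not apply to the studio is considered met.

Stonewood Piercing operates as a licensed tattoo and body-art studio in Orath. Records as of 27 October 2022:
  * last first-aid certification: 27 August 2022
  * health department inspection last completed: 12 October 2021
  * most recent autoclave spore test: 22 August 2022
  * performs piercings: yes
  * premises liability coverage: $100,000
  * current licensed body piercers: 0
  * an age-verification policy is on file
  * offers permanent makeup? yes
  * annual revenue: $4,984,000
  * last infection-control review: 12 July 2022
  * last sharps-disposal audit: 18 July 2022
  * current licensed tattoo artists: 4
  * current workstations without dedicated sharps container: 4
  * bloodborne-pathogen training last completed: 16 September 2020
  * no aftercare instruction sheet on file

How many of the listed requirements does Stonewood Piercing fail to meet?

1. licensed body piercers 0 < 2 → not met
2. premises liability coverage $100,000 < $125,000 → not met
3. aftercare instruction sheet absent → not met
4. sharps-disposal audit 101 days ago vs limit 90 → not met
5. condition 'performs piercings' holds; workstations without dedicated sharps container 4 > 2 → not met
6. bloodborne-pathogen training 771 days ago vs limit 540 → not met
7. health department inspection 380 days ago vs limit 365 → not met
8. age-verification policy present → met
9. autoclave spore test 66 days ago vs limit 60 → not met
10. infection-control review 107 days ago vs limit 90 → not met
11. condition 'offers permanent makeup' holds; first-aid certification 61 days ago vs limit 45 → not met
12. licensed tattoo artists 4 < 5 → not met
Not met: 11 of 12

11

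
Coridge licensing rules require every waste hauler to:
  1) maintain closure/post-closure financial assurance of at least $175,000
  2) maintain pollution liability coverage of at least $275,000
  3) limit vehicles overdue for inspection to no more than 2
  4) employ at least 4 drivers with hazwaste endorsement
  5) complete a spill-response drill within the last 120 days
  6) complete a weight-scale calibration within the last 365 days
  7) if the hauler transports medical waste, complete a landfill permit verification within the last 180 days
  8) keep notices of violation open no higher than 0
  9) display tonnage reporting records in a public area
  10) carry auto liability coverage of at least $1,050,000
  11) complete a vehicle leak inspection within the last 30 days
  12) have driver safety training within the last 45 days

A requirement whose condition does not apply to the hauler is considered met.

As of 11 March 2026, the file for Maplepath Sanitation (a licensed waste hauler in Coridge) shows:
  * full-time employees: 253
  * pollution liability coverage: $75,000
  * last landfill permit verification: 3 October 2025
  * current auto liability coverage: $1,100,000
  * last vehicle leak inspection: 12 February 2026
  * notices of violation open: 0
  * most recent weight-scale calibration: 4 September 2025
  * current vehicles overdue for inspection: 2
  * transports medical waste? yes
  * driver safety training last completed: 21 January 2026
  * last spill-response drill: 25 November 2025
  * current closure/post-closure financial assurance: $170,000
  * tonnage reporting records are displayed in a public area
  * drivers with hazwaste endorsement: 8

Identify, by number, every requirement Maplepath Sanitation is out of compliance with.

1, 2, 12

1. closure/post-closure financial assurance $170,000 < $175,000 → not met
2. pollution liability coverage $75,000 < $275,000 → not met
3. vehicles overdue for inspection 2 ≤ 2 → met
4. drivers with hazwaste endorsement 8 ≥ 4 → met
5. spill-response drill 106 days ago vs limit 120 → met
6. weight-scale calibration 188 days ago vs limit 365 → met
7. condition 'transports medical waste' holds; landfill permit verification 159 days ago vs limit 180 → met
8. notices of violation open 0 ≤ 0 → met
9. tonnage reporting records present → met
10. auto liability coverage $1,100,000 ≥ $1,050,000 → met
11. vehicle leak inspection 27 days ago vs limit 30 → met
12. driver safety training 49 days ago vs limit 45 → not met
Not met: 1, 2, 12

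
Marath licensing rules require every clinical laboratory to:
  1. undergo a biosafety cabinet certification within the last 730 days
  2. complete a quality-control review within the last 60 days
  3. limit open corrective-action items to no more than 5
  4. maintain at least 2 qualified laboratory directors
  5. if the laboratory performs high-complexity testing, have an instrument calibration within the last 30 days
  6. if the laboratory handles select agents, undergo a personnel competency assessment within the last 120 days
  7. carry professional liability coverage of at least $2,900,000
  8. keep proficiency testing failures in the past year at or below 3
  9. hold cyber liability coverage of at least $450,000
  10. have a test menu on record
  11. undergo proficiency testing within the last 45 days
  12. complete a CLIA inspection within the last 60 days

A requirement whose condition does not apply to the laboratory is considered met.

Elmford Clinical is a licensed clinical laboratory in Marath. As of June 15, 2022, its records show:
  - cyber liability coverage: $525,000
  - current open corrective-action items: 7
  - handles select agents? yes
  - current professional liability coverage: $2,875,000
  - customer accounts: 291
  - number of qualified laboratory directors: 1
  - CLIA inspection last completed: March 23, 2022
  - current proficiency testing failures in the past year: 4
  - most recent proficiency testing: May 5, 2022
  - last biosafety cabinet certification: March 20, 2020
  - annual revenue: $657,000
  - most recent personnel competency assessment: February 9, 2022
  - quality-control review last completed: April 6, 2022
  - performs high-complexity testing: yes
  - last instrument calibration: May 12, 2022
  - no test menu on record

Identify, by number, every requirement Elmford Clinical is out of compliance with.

1. biosafety cabinet certification 817 days ago vs limit 730 → not met
2. quality-control review 70 days ago vs limit 60 → not met
3. open corrective-action items 7 > 5 → not met
4. qualified laboratory directors 1 < 2 → not met
5. condition 'performs high-complexity testing' holds; instrument calibration 34 days ago vs limit 30 → not met
6. condition 'handles select agents' holds; personnel competency assessment 126 days ago vs limit 120 → not met
7. professional liability coverage $2,875,000 < $2,900,000 → not met
8. proficiency testing failures in the past year 4 > 3 → not met
9. cyber liability coverage $525,000 ≥ $450,000 → met
10. test menu absent → not met
11. proficiency testing 41 days ago vs limit 45 → met
12. CLIA inspection 84 days ago vs limit 60 → not met
Not met: 1, 2, 3, 4, 5, 6, 7, 8, 10, 12

1, 2, 3, 4, 5, 6, 7, 8, 10, 12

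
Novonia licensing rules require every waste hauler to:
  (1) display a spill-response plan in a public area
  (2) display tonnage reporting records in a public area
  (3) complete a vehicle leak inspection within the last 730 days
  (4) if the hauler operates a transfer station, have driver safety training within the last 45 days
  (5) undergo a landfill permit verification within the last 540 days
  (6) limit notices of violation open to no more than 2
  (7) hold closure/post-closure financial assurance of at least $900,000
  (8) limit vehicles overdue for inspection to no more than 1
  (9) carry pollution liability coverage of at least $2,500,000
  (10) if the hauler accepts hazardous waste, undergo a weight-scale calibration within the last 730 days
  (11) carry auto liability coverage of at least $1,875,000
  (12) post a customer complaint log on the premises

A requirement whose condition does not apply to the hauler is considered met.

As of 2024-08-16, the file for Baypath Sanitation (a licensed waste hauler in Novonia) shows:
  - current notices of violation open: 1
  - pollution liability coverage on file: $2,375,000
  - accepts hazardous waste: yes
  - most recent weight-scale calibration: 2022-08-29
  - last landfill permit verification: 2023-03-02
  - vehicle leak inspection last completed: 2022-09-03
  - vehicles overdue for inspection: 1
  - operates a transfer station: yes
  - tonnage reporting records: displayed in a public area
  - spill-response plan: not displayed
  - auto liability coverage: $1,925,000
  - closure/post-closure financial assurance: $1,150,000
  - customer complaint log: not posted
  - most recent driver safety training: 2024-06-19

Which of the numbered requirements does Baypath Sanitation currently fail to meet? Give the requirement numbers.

1, 4, 9, 12

1. spill-response plan absent → not met
2. tonnage reporting records present → met
3. vehicle leak inspection 713 days ago vs limit 730 → met
4. condition 'operates a transfer station' holds; driver safety training 58 days ago vs limit 45 → not met
5. landfill permit verification 533 days ago vs limit 540 → met
6. notices of violation open 1 ≤ 2 → met
7. closure/post-closure financial assurance $1,150,000 ≥ $900,000 → met
8. vehicles overdue for inspection 1 ≤ 1 → met
9. pollution liability coverage $2,375,000 < $2,500,000 → not met
10. condition 'accepts hazardous waste' holds; weight-scale calibration 718 days ago vs limit 730 → met
11. auto liability coverage $1,925,000 ≥ $1,875,000 → met
12. customer complaint log absent → not met
Not met: 1, 4, 9, 12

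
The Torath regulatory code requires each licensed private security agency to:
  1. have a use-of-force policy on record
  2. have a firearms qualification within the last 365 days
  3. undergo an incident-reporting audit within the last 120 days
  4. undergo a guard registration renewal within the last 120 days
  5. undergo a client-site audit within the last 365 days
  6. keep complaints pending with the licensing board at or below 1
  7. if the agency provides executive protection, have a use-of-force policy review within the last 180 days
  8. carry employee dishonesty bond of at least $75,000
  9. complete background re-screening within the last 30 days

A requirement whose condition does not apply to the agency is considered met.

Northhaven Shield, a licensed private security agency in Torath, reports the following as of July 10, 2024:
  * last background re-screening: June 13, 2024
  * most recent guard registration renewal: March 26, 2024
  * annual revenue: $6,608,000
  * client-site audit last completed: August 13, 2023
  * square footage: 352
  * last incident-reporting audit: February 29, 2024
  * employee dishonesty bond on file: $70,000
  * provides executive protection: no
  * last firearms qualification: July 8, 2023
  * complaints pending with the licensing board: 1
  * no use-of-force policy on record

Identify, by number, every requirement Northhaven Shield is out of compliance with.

1, 2, 3, 8

1. use-of-force policy absent → not met
2. firearms qualification 368 days ago vs limit 365 → not met
3. incident-reporting audit 132 days ago vs limit 120 → not met
4. guard registration renewal 106 days ago vs limit 120 → met
5. client-site audit 332 days ago vs limit 365 → met
6. complaints pending with the licensing board 1 ≤ 1 → met
7. condition 'provides executive protection' does not hold → requirement n/a → met
8. employee dishonesty bond $70,000 < $75,000 → not met
9. background re-screening 27 days ago vs limit 30 → met
Not met: 1, 2, 3, 8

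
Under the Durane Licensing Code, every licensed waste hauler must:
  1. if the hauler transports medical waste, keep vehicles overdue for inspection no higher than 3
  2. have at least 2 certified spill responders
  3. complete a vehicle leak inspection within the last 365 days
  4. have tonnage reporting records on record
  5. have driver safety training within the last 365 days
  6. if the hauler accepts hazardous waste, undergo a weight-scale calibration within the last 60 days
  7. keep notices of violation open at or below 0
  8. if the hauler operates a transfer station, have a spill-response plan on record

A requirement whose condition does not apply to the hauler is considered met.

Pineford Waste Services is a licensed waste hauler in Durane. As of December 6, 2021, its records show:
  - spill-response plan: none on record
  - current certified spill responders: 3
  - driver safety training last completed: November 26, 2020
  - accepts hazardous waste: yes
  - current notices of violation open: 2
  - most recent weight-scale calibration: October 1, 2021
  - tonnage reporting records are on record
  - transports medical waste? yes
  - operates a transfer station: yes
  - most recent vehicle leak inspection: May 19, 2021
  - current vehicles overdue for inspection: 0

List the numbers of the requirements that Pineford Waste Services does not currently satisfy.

5, 6, 7, 8

1. condition 'transports medical waste' holds; vehicles overdue for inspection 0 ≤ 3 → met
2. certified spill responders 3 ≥ 2 → met
3. vehicle leak inspection 201 days ago vs limit 365 → met
4. tonnage reporting records present → met
5. driver safety training 375 days ago vs limit 365 → not met
6. condition 'accepts hazardous waste' holds; weight-scale calibration 66 days ago vs limit 60 → not met
7. notices of violation open 2 > 0 → not met
8. condition 'operates a transfer station' holds; spill-response plan absent → not met
Not met: 5, 6, 7, 8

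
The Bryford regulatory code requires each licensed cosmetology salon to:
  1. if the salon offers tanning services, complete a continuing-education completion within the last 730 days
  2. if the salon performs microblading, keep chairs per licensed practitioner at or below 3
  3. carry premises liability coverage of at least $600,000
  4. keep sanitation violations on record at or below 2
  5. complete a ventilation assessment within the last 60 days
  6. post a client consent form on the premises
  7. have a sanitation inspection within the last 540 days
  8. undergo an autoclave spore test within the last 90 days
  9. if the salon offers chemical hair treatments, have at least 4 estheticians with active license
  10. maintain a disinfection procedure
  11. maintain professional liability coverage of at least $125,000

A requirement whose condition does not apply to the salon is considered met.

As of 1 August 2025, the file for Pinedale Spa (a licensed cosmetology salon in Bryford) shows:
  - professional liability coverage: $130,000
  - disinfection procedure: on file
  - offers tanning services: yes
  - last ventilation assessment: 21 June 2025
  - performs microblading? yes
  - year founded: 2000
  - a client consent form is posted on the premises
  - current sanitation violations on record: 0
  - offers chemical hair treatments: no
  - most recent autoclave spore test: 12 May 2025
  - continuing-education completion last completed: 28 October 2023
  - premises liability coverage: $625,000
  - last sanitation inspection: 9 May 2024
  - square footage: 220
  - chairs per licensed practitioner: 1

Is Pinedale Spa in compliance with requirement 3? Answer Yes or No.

3. premises liability coverage $625,000 ≥ $600,000 → met

Yes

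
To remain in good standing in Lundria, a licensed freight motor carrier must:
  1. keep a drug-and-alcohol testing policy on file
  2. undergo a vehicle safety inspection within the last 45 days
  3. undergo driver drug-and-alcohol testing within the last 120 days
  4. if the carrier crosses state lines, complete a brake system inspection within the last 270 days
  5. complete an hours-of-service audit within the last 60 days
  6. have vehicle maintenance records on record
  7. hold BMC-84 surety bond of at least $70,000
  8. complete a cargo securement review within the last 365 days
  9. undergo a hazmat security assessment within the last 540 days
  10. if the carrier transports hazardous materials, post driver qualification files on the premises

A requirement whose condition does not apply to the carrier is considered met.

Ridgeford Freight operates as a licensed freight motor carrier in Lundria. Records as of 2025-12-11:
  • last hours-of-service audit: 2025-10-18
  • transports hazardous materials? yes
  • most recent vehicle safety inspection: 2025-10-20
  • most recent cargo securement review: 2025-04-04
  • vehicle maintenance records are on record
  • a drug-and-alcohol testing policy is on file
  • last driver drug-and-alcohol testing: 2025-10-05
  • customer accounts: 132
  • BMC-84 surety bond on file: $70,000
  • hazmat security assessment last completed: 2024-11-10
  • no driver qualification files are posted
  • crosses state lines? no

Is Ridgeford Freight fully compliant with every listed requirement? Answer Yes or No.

1. drug-and-alcohol testing policy present → met
2. vehicle safety inspection 52 days ago vs limit 45 → not met
3. driver drug-and-alcohol testing 67 days ago vs limit 120 → met
4. condition 'crosses state lines' does not hold → requirement n/a → met
5. hours-of-service audit 54 days ago vs limit 60 → met
6. vehicle maintenance records present → met
7. BMC-84 surety bond $70,000 ≥ $70,000 → met
8. cargo securement review 251 days ago vs limit 365 → met
9. hazmat security assessment 396 days ago vs limit 540 → met
10. condition 'transports hazardous materials' holds; driver qualification files absent → not met
Not met: 2, 10

No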